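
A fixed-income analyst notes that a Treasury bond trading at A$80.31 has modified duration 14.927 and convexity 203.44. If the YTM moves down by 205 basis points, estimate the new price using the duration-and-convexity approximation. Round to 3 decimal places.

Duration effect: -D_mod·Δy = -14.927 × (-0.0205) = +0.3060035
Convexity effect: ½·C·(Δy)² = 0.5 × 203.44 × (-0.0205)² = +0.04274783
ΔP/P ≈ +0.3060035 + 0.04274783 = +0.34875133
New price ≈ 80.31 × (1 + 0.34875133) = 108.3182193123.

A$108.318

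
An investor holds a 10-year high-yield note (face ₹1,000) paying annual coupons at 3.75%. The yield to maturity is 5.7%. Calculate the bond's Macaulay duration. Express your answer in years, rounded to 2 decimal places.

8.38 years

Periodic yield y = 0.057. Discount each cash flow and weight by its year:
  t   CF        PV=CF/(1+0.057)^t    t·PV
  1        37.50        35.4778        35.4778
  2        37.50        33.5646        67.1292
  3        37.50        31.7546        95.2637
  4        37.50        30.0422       120.1687
  5        37.50        28.4221       142.1106
  6        37.50        26.8894       161.3365
  7        37.50        25.4394       178.0756
  8        37.50        24.0675       192.5402
  9        37.50        22.7697       204.9269
  10    1,037.50       595.9890     5,959.8898
  Σ                    854.4162     7,156.9189
Price P = Σ PV = 854.4162.
Macaulay duration = Σ(t·PV) / P = 7,156.9189 / 854.4162 = 8.37639 years.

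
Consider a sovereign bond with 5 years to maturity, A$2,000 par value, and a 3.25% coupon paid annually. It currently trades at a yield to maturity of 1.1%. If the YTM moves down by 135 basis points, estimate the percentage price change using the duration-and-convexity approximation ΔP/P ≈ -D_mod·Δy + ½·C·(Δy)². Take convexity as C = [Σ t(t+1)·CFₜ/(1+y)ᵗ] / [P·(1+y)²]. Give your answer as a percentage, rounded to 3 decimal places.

+6.539%

With y = 0.011:
  t   CF        PV=CF/(1+0.011)^t    t·PV        t(t+1)·PV
  1        65.00        64.2928        64.2928         128.5856
  2        65.00        63.5933       127.1865         381.5595
  3        65.00        62.9013       188.7040         754.8161
  4        65.00        62.2170       248.8678       1,244.3390
  5     2,065.00     1,955.0789     9,775.3943      58,652.3656
  Σ                  2,208.0832    10,404.4454      61,161.6658
P = 2,208.0832; D_Mac = 4.71198 yrs; D_mod = 4.66071 yrs; C = 27.09952.
Duration effect: -4.66071 × (-0.0135) = +0.062920
Convexity effect: 0.5 × 27.09952 × (-0.0135)² = +0.0024694
ΔP/P ≈ +0.062920 + 0.0024694 = +0.065389 = +6.5389%.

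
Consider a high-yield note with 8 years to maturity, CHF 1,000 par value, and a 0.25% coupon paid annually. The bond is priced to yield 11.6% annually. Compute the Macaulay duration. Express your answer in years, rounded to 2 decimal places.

7.88 years

Periodic yield y = 0.116. Discount each cash flow and weight by its year:
  t   CF        PV=CF/(1+0.116)^t    t·PV
  1         2.50         2.2401         2.2401
  2         2.50         2.0073         4.0146
  3         2.50         1.7987         5.3960
  4         2.50         1.6117         6.4468
  5         2.50         1.4442         7.2209
  6         2.50         1.2941         7.7644
  7         2.50         1.1596         8.1169
  8     1,002.50       416.6495     3,333.1957
  Σ                    428.2050     3,374.3953
Price P = Σ PV = 428.2050.
Macaulay duration = Σ(t·PV) / P = 3,374.3953 / 428.2050 = 7.88033 years.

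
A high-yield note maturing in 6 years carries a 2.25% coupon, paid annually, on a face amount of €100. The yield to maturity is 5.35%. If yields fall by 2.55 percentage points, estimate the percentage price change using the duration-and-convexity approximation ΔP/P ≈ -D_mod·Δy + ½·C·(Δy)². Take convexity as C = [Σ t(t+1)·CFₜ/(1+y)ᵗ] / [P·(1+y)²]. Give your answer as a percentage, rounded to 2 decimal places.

+14.80%

With y = 0.0535:
  t   CF        PV=CF/(1+0.0535)^t    t·PV        t(t+1)·PV
  1         2.25         2.1357         2.1357           4.2715
  2         2.25         2.0273         4.0546          12.1637
  3         2.25         1.9243         5.7730          23.0919
  4         2.25         1.8266         7.3064          36.5321
  5         2.25         1.7338         8.6692          52.0153
  6       102.25        74.7922       448.7530       3,141.2707
  Σ                     84.4400       476.6919       3,269.3452
P = 84.4400; D_Mac = 5.64534 yrs; D_mod = 5.35865 yrs; C = 34.88540.
Duration effect: -5.35865 × (-0.0255) = +0.136646
Convexity effect: 0.5 × 34.88540 × (-0.0255)² = +0.0113421
ΔP/P ≈ +0.136646 + 0.0113421 = +0.147988 = +14.7988%.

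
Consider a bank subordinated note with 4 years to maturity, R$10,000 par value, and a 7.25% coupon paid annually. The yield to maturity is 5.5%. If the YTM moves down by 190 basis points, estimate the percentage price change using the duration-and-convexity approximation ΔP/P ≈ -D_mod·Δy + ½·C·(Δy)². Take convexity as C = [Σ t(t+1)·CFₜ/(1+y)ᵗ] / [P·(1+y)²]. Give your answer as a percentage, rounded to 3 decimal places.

+6.812%

With y = 0.055:
  t   CF        PV=CF/(1+0.055)^t    t·PV        t(t+1)·PV
  1       725.00       687.2038       687.2038       1,374.4076
  2       725.00       651.3780     1,302.7560       3,908.2680
  3       725.00       617.4199     1,852.2597       7,409.0389
  4    10,725.00     8,657.3996    34,629.5983     173,147.9914
  Σ                 10,613.4013    38,471.8178     185,839.7059
P = 10,613.4013; D_Mac = 3.62483 yrs; D_mod = 3.43586 yrs; C = 15.73182.
Duration effect: -3.43586 × (-0.019) = +0.065281
Convexity effect: 0.5 × 15.73182 × (-0.019)² = +0.0028396
ΔP/P ≈ +0.065281 + 0.0028396 = +0.068121 = +6.8121%.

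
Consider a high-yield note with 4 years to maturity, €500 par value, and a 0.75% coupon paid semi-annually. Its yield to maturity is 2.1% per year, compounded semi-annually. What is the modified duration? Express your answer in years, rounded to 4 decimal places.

3.9053 years

Periodic yield y = 0.0105. First find Macaulay duration:
  t   CF        PV=CF/(1+0.0105)^t    t·PV
  1        1.875         1.8555         1.8555
  2        1.875         1.8362         3.6725
  3        1.875         1.8172         5.4515
  4        1.875         1.7983         7.1931
  5        1.875         1.7796         8.8979
  6        1.875         1.7611        10.5666
  7        1.875         1.7428        12.1996
  8      501.875       461.6417     3,693.1335
  Σ                    474.2324     3,742.9702
P = 474.2324; Macaulay duration = 3,742.9702 / 474.2324 = 7.89269 half-year periods = 3.94635 years.
Modified duration = D_Mac / (1 + y) = 3.94635 / 1.0105 = 3.90534 years.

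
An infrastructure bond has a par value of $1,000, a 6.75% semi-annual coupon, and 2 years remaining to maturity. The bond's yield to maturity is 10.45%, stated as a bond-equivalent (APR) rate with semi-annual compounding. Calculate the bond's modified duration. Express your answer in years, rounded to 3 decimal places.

1.806 years

Periodic yield y = 0.05225. First find Macaulay duration:
  t   CF        PV=CF/(1+0.05225)^t    t·PV
  1        33.75        32.0741        32.0741
  2        33.75        30.4815        60.9629
  3        33.75        28.9679        86.9037
  4     1,033.75       843.2178     3,372.8713
  Σ                    934.7413     3,552.8121
P = 934.7413; Macaulay duration = 3,552.8121 / 934.7413 = 3.80085 half-year periods = 1.90043 years.
Modified duration = D_Mac / (1 + y) = 1.90043 / 1.05225 = 1.80606 years.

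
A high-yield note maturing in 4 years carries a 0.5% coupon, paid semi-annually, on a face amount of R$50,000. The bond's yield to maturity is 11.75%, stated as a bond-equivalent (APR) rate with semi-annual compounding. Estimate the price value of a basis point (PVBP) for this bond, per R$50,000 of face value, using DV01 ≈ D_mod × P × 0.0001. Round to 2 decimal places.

Periodic yield y = 0.05875.
  t   CF        PV=CF/(1+0.05875)^t    t·PV
  1       125.00       118.0638       118.0638
  2       125.00       111.5124       223.0248
  3       125.00       105.3246       315.9737
  4       125.00        99.4801       397.9205
  5       125.00        93.9600       469.7999
  6       125.00        88.7461       532.4768
  7       125.00        83.8216       586.7513
  8    50,125.00    31,747.3148   253,978.5187
  Σ                 32,448.2234   256,622.5296
P = 32,448.2234; D_Mac = 7.90868 half-year periods = 3.95434 yrs; D_mod = 3.73491 yrs.
DV01 ≈ 3.73491 × 32,448.2234 × 0.0001 = 12.119128.

R$12.12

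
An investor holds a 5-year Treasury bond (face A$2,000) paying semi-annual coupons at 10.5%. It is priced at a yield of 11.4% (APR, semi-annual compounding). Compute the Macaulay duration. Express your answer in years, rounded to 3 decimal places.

Periodic yield y = 0.057. Discount each cash flow and weight by its period:
  t   CF        PV=CF/(1+0.057)^t    t·PV
  1       105.00        99.3377        99.3377
  2       105.00        93.9808       187.9617
  3       105.00        88.9128       266.7384
  4       105.00        84.1181       336.4723
  5       105.00        79.5819       397.9096
  6       105.00        75.2904       451.7422
  7       105.00        71.2302       498.6117
  8       105.00        67.3891       539.1125
  9       105.00        63.7550       573.7952
  10    2,105.00     1,209.2114    12,092.1138
  Σ                  1,932.8075    15,443.7951
Price P = Σ PV = 1,932.8075.
Macaulay duration = Σ(t·PV) / P = 15,443.7951 / 1,932.8075 = 7.99034 half-year periods.
In years: 7.99034 / 2 = 3.99517 years.

3.995 years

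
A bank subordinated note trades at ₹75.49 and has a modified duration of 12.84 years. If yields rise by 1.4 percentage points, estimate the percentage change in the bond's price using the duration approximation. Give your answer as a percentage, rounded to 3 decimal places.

-17.976%

Duration approximation: ΔP/P ≈ -D_mod · Δy = -12.84 × (+0.014) = -0.179760.
As a percentage: -17.9760%.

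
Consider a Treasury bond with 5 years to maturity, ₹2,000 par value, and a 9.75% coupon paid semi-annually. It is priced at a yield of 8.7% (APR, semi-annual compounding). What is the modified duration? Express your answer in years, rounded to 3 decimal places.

3.925 years

Periodic yield y = 0.0435. First find Macaulay duration:
  t   CF        PV=CF/(1+0.0435)^t    t·PV
  1        97.50        93.4356        93.4356
  2        97.50        89.5405       179.0811
  3        97.50        85.8079       257.4237
  4        97.50        82.2309       328.9234
  5        97.50        78.8029       394.0146
  6        97.50        75.5179       453.1074
  7        97.50        72.3698       506.5887
  8        97.50        69.3530       554.8237
  9        97.50        66.4619       598.1568
  10    2,097.50     1,370.1794    13,701.7941
  Σ                  2,083.6997    17,067.3490
P = 2,083.6997; Macaulay duration = 17,067.3490 / 2,083.6997 = 8.19089 half-year periods = 4.09544 years.
Modified duration = D_Mac / (1 + y) = 4.09544 / 1.0435 = 3.92472 years.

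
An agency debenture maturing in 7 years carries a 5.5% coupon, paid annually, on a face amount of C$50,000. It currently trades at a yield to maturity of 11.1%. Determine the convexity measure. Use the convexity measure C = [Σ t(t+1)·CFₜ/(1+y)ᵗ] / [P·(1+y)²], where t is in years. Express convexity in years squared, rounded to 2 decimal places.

With y = 0.111:
  t   CF        PV=CF/(1+0.111)^t    t·PV        t(t+1)·PV
  1     2,750.00     2,475.2475     2,475.2475       4,950.4950
  2     2,750.00     2,227.9456     4,455.8911      13,367.6734
  3     2,750.00     2,005.3515     6,016.0546      24,064.2185
  4     2,750.00     1,804.9969     7,219.9876      36,099.9378
  5     2,750.00     1,624.6597     8,123.2983      48,739.7900
  6     2,750.00     1,462.3399     8,774.0396      61,418.2773
  7    52,750.00    25,247.8297   176,734.8076   1,413,878.4607
  Σ                 36,848.3708   213,799.3264   1,602,518.8527
P = 36,848.3708.
Convexity = Σ t(t+1)·PV / [P·(1+y)²] = 1,602,518.8527 / (36,848.3708 × 1.234321) = 35.23358.

35.23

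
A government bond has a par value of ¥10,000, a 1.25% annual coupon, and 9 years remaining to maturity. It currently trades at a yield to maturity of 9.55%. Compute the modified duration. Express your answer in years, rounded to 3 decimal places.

Periodic yield y = 0.0955. First find Macaulay duration:
  t   CF        PV=CF/(1+0.0955)^t    t·PV
  1       125.00       114.1031       114.1031
  2       125.00       104.1562       208.3125
  3       125.00        95.0764       285.2293
  4       125.00        86.7882       347.1526
  5       125.00        79.2224       396.1121
  6       125.00        72.3162       433.8973
  7       125.00        66.0121       462.0845
  8       125.00        60.2575       482.0598
  9    10,125.00     4,455.3681    40,098.3133
  Σ                  5,133.3003    42,827.2645
P = 5,133.3003; Macaulay duration = 42,827.2645 / 5,133.3003 = 8.34303 years.
Modified duration = D_Mac / (1 + y) = 8.34303 / 1.0955 = 7.61573 years.

7.616 years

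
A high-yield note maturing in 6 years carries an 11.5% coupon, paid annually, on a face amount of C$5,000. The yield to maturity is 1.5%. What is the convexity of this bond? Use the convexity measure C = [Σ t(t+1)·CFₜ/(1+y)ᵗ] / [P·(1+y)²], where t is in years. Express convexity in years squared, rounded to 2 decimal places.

With y = 0.015:
  t   CF        PV=CF/(1+0.015)^t    t·PV        t(t+1)·PV
  1       575.00       566.5025       566.5025       1,133.0049
  2       575.00       558.1305     1,116.2610       3,348.7830
  3       575.00       549.8823     1,649.6468       6,598.5873
  4       575.00       541.7559     2,167.0237      10,835.1186
  5       575.00       533.7497     2,668.7484      16,012.4906
  6     5,575.00     5,098.5727    30,591.4363     214,140.0544
  Σ                  7,848.5936    38,759.6188     252,068.0389
P = 7,848.5936.
Convexity = Σ t(t+1)·PV / [P·(1+y)²] = 252,068.0389 / (7,848.5936 × 1.030225) = 31.17410.

31.17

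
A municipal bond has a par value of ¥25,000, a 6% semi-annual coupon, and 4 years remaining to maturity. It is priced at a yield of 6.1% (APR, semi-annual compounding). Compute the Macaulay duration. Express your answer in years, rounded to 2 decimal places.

3.61 years

Periodic yield y = 0.0305. Discount each cash flow and weight by its period:
  t   CF        PV=CF/(1+0.0305)^t    t·PV
  1       750.00       727.8020       727.8020
  2       750.00       706.2611     1,412.5222
  3       750.00       685.3577     2,056.0730
  4       750.00       665.0729     2,660.2918
  5       750.00       645.3886     3,226.9429
  6       750.00       626.2868     3,757.7210
  7       750.00       607.7505     4,254.2532
  8    25,750.00    20,248.5190   161,988.1522
  Σ                 24,912.4386   180,083.7583
Price P = Σ PV = 24,912.4386.
Macaulay duration = Σ(t·PV) / P = 180,083.7583 / 24,912.4386 = 7.22867 half-year periods.
In years: 7.22867 / 2 = 3.61433 years.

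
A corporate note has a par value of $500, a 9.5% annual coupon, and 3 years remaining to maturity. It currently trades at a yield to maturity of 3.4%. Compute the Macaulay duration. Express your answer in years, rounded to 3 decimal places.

Periodic yield y = 0.034. Discount each cash flow and weight by its year:
  t   CF        PV=CF/(1+0.034)^t    t·PV
  1        47.50        45.9381        45.9381
  2        47.50        44.4276        88.8551
  3       547.50       495.2477     1,485.7432
  Σ                    585.6134     1,620.5365
Price P = Σ PV = 585.6134.
Macaulay duration = Σ(t·PV) / P = 1,620.5365 / 585.6134 = 2.76725 years.

2.767 years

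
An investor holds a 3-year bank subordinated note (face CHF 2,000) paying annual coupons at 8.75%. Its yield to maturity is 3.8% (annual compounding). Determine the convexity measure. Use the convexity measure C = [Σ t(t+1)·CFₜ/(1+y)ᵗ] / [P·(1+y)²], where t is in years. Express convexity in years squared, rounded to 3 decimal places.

With y = 0.038:
  t   CF        PV=CF/(1+0.038)^t    t·PV        t(t+1)·PV
  1       175.00       168.5934       168.5934         337.1869
  2       175.00       162.4214       324.8429         974.5286
  3     2,175.00     1,944.7653     5,834.2960      23,337.1838
  Σ                  2,275.7802     6,327.7323      24,648.8993
P = 2,275.7802.
Convexity = Σ t(t+1)·PV / [P·(1+y)²] = 24,648.8993 / (2,275.7802 × 1.077444) = 10.05246.

10.052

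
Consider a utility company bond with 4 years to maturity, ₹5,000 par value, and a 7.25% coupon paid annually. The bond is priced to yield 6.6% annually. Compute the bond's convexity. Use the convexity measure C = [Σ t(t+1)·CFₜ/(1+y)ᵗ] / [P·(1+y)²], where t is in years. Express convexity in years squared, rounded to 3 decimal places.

15.365

With y = 0.066:
  t   CF        PV=CF/(1+0.066)^t    t·PV        t(t+1)·PV
  1       362.50       340.0563       340.0563         680.1126
  2       362.50       319.0021       638.0043       1,914.0129
  3       362.50       299.2515       897.7546       3,591.0185
  4     5,362.50     4,152.7758    16,611.1033      83,055.5163
  Σ                  5,111.0858    18,486.9185      89,240.6602
P = 5,111.0858.
Convexity = Σ t(t+1)·PV / [P·(1+y)²] = 89,240.6602 / (5,111.0858 × 1.136356) = 15.36509.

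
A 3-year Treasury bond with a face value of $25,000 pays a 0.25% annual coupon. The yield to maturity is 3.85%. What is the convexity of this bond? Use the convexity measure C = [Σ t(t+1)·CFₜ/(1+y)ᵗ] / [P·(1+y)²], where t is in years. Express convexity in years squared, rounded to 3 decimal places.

11.088

With y = 0.0385:
  t   CF        PV=CF/(1+0.0385)^t    t·PV        t(t+1)·PV
  1        62.50        60.1830        60.1830         120.3659
  2        62.50        57.9518       115.9036         347.7109
  3    25,062.50    22,377.1559    67,131.4677     268,525.8707
  Σ                 22,495.2907    67,307.5542     268,993.9474
P = 22,495.2907.
Convexity = Σ t(t+1)·PV / [P·(1+y)²] = 268,993.9474 / (22,495.2907 × 1.078482) = 11.08761.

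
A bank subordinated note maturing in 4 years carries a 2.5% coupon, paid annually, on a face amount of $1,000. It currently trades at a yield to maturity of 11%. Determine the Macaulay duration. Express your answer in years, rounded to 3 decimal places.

Periodic yield y = 0.11. Discount each cash flow and weight by its year:
  t   CF        PV=CF/(1+0.11)^t    t·PV
  1        25.00        22.5225        22.5225
  2        25.00        20.2906        40.5811
  3        25.00        18.2798        54.8394
  4     1,025.00       675.1992     2,700.7970
  Σ                    736.2921     2,818.7400
Price P = Σ PV = 736.2921.
Macaulay duration = Σ(t·PV) / P = 2,818.7400 / 736.2921 = 3.82829 years.

3.828 years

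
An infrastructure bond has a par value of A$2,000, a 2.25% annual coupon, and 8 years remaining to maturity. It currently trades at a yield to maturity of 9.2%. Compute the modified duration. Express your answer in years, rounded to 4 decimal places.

Periodic yield y = 0.092. First find Macaulay duration:
  t   CF        PV=CF/(1+0.092)^t    t·PV
  1        45.00        41.2088        41.2088
  2        45.00        37.7370        75.4740
  3        45.00        34.5577       103.6730
  4        45.00        31.6462       126.5849
  5        45.00        28.9801       144.9003
  6        45.00        26.5385       159.2311
  7        45.00        24.3027       170.1187
  8     2,045.00     1,011.3750     8,090.9998
  Σ                  1,236.3459     8,912.1907
P = 1,236.3459; Macaulay duration = 8,912.1907 / 1,236.3459 = 7.20849 years.
Modified duration = D_Mac / (1 + y) = 7.20849 / 1.092 = 6.60118 years.

6.6012 years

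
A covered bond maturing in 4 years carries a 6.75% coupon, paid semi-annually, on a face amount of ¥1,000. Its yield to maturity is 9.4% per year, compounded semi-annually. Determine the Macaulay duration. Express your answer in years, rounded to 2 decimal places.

Periodic yield y = 0.047. Discount each cash flow and weight by its period:
  t   CF        PV=CF/(1+0.047)^t    t·PV
  1        33.75        32.2350        32.2350
  2        33.75        30.7879        61.5758
  3        33.75        29.4058        88.2175
  4        33.75        28.0858       112.3433
  5        33.75        26.8250       134.1252
  6        33.75        25.6209       153.7252
  7        33.75        24.4707       171.2951
  8     1,033.75       715.8830     5,727.0643
  Σ                    913.3142     6,480.5814
Price P = Σ PV = 913.3142.
Macaulay duration = Σ(t·PV) / P = 6,480.5814 / 913.3142 = 7.09568 half-year periods.
In years: 7.09568 / 2 = 3.54784 years.

3.55 years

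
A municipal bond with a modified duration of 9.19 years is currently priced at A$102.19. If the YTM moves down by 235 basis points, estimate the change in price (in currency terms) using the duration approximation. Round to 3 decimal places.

Duration approximation: ΔP/P ≈ -D_mod · Δy = -9.19 × (-0.0235) = +0.215965.
ΔP ≈ 102.19 × (+0.215965) = +22.06946335.

+A$22.069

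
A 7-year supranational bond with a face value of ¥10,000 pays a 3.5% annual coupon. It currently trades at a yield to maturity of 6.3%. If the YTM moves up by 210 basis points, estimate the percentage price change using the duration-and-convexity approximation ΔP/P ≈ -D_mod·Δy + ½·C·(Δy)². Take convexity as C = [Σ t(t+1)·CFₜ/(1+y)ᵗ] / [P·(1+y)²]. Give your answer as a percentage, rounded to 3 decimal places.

-11.423%

With y = 0.063:
  t   CF        PV=CF/(1+0.063)^t    t·PV        t(t+1)·PV
  1       350.00       329.2568       329.2568         658.5136
  2       350.00       309.7430       619.4860       1,858.4581
  3       350.00       291.3857       874.1571       3,496.6285
  4       350.00       274.1164     1,096.4655       5,482.3276
  5       350.00       257.8705     1,289.3527       7,736.1161
  6       350.00       242.5875     1,455.5251      10,188.6759
  7    10,350.00     6,748.5038    47,239.5267     377,916.2140
  Σ                  8,453.4638    52,903.7700     407,336.9338
P = 8,453.4638; D_Mac = 6.25824 yrs; D_mod = 5.88733 yrs; C = 42.64347.
Duration effect: -5.88733 × (+0.021) = -0.123634
Convexity effect: 0.5 × 42.64347 × (0.021)² = +0.0094029
ΔP/P ≈ -0.123634 + 0.0094029 = -0.114231 = -11.4231%.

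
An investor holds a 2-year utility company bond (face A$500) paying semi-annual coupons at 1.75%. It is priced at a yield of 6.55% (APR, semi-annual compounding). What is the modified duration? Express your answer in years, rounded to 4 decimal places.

Periodic yield y = 0.03275. First find Macaulay duration:
  t   CF        PV=CF/(1+0.03275)^t    t·PV
  1        4.375         4.2363         4.2363
  2        4.375         4.1019         8.2038
  3        4.375         3.9718        11.9155
  4      504.375       443.3766     1,773.5063
  Σ                    455.6866     1,797.8619
P = 455.6866; Macaulay duration = 1,797.8619 / 455.6866 = 3.94539 half-year periods = 1.97270 years.
Modified duration = D_Mac / (1 + y) = 1.97270 / 1.03275 = 1.91014 years.

1.9101 years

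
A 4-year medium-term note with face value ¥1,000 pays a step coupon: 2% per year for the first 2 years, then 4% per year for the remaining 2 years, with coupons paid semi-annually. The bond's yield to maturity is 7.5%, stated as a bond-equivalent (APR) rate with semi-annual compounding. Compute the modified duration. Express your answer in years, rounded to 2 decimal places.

Periodic yield y = 0.0375. First find Macaulay duration:
  t   CF        PV=CF/(1+0.0375)^t    t·PV
  1        10.00         9.6386         9.6386
  2        10.00         9.2902        18.5803
  3        10.00         8.9544        26.8632
  4        10.00         8.6307        34.5229
  5        20.00        16.6376        83.1878
  6        20.00        16.0362        96.2172
  7        20.00        15.4566       108.1960
  8     1,020.00       759.7931     6,078.3446
  Σ                    844.4372     6,455.5505
P = 844.4372; Macaulay duration = 6,455.5505 / 844.4372 = 7.64480 half-year periods = 3.82240 years.
Modified duration = D_Mac / (1 + y) = 3.82240 / 1.0375 = 3.68424 years.

3.68 years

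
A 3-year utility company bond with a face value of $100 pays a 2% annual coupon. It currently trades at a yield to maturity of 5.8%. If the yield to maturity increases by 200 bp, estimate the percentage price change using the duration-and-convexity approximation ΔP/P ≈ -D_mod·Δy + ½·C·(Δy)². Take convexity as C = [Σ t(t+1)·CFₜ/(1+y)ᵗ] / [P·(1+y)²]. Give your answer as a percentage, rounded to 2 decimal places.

With y = 0.058:
  t   CF        PV=CF/(1+0.058)^t    t·PV        t(t+1)·PV
  1         2.00         1.8904         1.8904           3.7807
  2         2.00         1.7867         3.5735          10.7204
  3       102.00        86.1278       258.3833       1,033.5332
  Σ                     89.8049       263.8471       1,048.0343
P = 89.8049; D_Mac = 2.93801 yrs; D_mod = 2.77694 yrs; C = 10.42568.
Duration effect: -2.77694 × (+0.02) = -0.055539
Convexity effect: 0.5 × 10.42568 × (0.02)² = +0.0020851
ΔP/P ≈ -0.055539 + 0.0020851 = -0.053454 = -5.3454%.

-5.35%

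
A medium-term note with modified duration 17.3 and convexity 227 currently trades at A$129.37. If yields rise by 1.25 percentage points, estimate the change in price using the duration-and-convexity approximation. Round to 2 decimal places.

-A$25.68

Duration effect: -D_mod·Δy = -17.3 × (+0.0125) = -0.216250
Convexity effect: ½·C·(Δy)² = 0.5 × 227 × (0.0125)² = +0.017734375
ΔP/P ≈ -0.216250 + 0.017734375 = -0.198515625
ΔP ≈ 129.37 × (-0.198515625) = -25.68196640625.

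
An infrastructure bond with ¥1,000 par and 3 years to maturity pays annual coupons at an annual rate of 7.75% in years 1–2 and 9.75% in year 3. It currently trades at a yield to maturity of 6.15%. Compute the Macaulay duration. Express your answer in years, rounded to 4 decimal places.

2.7972 years

Periodic yield y = 0.0615. Discount each cash flow and weight by its year:
  t   CF        PV=CF/(1+0.0615)^t    t·PV
  1        77.50        73.0099        73.0099
  2        77.50        68.7799       137.5599
  3     1,097.50       917.5813     2,752.7438
  Σ                  1,059.3711     2,963.3135
Price P = Σ PV = 1,059.3711.
Macaulay duration = Σ(t·PV) / P = 2,963.3135 / 1,059.3711 = 2.79724 years.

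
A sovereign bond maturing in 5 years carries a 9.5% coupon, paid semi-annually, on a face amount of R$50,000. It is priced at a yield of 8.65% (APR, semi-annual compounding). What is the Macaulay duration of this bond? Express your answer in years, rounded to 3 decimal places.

4.111 years

Periodic yield y = 0.04325. Discount each cash flow and weight by its period:
  t   CF        PV=CF/(1+0.04325)^t    t·PV
  1     2,375.00     2,276.5397     2,276.5397
  2     2,375.00     2,182.1612     4,364.3224
  3     2,375.00     2,091.6954     6,275.0861
  4     2,375.00     2,004.9800     8,019.9199
  5     2,375.00     1,921.8596     9,609.2978
  6     2,375.00     1,842.1851    11,053.1103
  7     2,375.00     1,765.8136    12,360.6953
  8     2,375.00     1,692.6083    13,540.8664
  9     2,375.00     1,622.4379    14,601.9408
  10   52,375.00    34,295.7340   342,957.3400
  Σ                 51,696.0146   425,059.1186
Price P = Σ PV = 51,696.0146.
Macaulay duration = Σ(t·PV) / P = 425,059.1186 / 51,696.0146 = 8.22228 half-year periods.
In years: 8.22228 / 2 = 4.11114 years.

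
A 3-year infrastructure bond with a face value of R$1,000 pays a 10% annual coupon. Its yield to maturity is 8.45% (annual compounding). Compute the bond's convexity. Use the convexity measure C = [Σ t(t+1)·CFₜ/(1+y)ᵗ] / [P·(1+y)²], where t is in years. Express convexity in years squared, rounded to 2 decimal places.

With y = 0.0845:
  t   CF        PV=CF/(1+0.0845)^t    t·PV        t(t+1)·PV
  1       100.00        92.2084        92.2084         184.4168
  2       100.00        85.0239       170.0477         510.1432
  3     1,100.00       862.3906     2,587.1718      10,348.6872
  Σ                  1,039.6229     2,849.4280      11,043.2473
P = 1,039.6229.
Convexity = Σ t(t+1)·PV / [P·(1+y)²] = 11,043.2473 / (1,039.6229 × 1.176140) = 9.03154.

9.03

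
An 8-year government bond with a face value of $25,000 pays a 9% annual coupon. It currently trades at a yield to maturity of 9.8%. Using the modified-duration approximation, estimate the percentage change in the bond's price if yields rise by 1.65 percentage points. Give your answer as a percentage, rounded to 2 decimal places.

-8.99%

Periodic yield y = 0.098. Modified duration first:
  t   CF        PV=CF/(1+0.098)^t    t·PV
  1     2,250.00     2,049.1803     2,049.1803
  2     2,250.00     1,866.2845     3,732.5689
  3     2,250.00     1,699.7126     5,099.1378
  4     2,250.00     1,548.0078     6,192.0314
  5     2,250.00     1,409.8432     7,049.2161
  6     2,250.00     1,284.0102     7,704.0613
  7     2,250.00     1,169.4082     8,185.8574
  8    27,250.00    12,898.7548   103,190.0381
  Σ                 23,925.2016   143,202.0913
P = 23,925.2016; D_Mac = 5.98541 yrs; D_mod = 5.98541/(1+0.098) = 5.45119 yrs.
ΔP/P ≈ -D_mod · Δy = -5.45119 × (+0.0165) = -0.089945 = -8.9945%.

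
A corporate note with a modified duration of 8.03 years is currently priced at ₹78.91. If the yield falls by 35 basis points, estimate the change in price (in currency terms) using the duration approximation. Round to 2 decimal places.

Duration approximation: ΔP/P ≈ -D_mod · Δy = -8.03 × (-0.0035) = +0.028105.
ΔP ≈ 78.91 × (+0.028105) = +2.21776555.

+₹2.22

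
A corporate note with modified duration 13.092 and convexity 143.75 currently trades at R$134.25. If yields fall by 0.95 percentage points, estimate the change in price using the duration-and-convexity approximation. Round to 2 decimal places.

Duration effect: -D_mod·Δy = -13.092 × (-0.0095) = +0.124374
Convexity effect: ½·C·(Δy)² = 0.5 × 143.75 × (-0.0095)² = +0.00648671875
ΔP/P ≈ +0.124374 + 0.00648671875 = +0.13086071875
ΔP ≈ 134.25 × (+0.13086071875) = +17.5680514921875.

+R$17.57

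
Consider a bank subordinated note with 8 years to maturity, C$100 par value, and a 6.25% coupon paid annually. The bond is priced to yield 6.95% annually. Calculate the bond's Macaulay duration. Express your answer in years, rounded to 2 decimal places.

Periodic yield y = 0.0695. Discount each cash flow and weight by its year:
  t   CF        PV=CF/(1+0.0695)^t    t·PV
  1         6.25         5.8439         5.8439
  2         6.25         5.4641        10.9282
  3         6.25         5.1090        15.3271
  4         6.25         4.7770        19.1081
  5         6.25         4.4666        22.3329
  6         6.25         4.1763        25.0580
  7         6.25         3.9049        27.3346
  8       106.25        62.0701       496.5610
  Σ                     95.8120       622.4937
Price P = Σ PV = 95.8120.
Macaulay duration = Σ(t·PV) / P = 622.4937 / 95.8120 = 6.49703 years.

6.50 years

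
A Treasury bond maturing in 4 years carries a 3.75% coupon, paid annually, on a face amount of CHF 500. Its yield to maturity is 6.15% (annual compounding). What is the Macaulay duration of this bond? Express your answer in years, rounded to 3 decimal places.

Periodic yield y = 0.0615. Discount each cash flow and weight by its year:
  t   CF        PV=CF/(1+0.0615)^t    t·PV
  1        18.75        17.6637        17.6637
  2        18.75        16.6403        33.2806
  3        18.75        15.6762        47.0287
  4       518.75       408.5810     1,634.3238
  Σ                    458.5612     1,732.2968
Price P = Σ PV = 458.5612.
Macaulay duration = Σ(t·PV) / P = 1,732.2968 / 458.5612 = 3.77768 years.

3.778 years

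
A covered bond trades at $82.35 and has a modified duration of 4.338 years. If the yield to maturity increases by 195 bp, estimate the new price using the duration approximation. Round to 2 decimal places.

Duration approximation: ΔP/P ≈ -D_mod · Δy = -4.338 × (+0.0195) = -0.084591.
New price ≈ 82.35 × (1 - 0.084591) = 75.38393115.

$75.38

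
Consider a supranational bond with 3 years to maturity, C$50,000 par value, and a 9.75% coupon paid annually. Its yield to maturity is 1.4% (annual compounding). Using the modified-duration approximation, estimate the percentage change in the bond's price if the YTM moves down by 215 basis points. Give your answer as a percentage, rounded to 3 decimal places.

Periodic yield y = 0.014. Modified duration first:
  t   CF        PV=CF/(1+0.014)^t    t·PV
  1     4,875.00     4,807.6923     4,807.6923
  2     4,875.00     4,741.3139     9,482.6278
  3    54,875.00    52,633.3082   157,899.9247
  Σ                 62,182.3145   172,190.2449
P = 62,182.3145; D_Mac = 2.76912 yrs; D_mod = 2.76912/(1+0.014) = 2.73089 yrs.
ΔP/P ≈ -D_mod · Δy = -2.73089 × (-0.0215) = +0.058714 = +5.8714%.

+5.871%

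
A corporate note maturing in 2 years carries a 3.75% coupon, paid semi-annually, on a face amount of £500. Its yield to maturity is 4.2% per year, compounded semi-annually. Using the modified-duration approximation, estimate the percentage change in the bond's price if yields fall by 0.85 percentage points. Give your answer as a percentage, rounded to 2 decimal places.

Periodic yield y = 0.021. Modified duration first:
  t   CF        PV=CF/(1+0.021)^t    t·PV
  1        9.375         9.1822         9.1822
  2        9.375         8.9933        17.9866
  3        9.375         8.8083        26.4250
  4      509.375       468.7429     1,874.9714
  Σ                    495.7267     1,928.5652
P = 495.7267; D_Mac = 3.89038 half-year periods = 1.94519 yrs; D_mod = 1.94519/(1+0.021) = 1.90518 yrs.
ΔP/P ≈ -D_mod · Δy = -1.90518 × (-0.0085) = +0.016194 = +1.6194%.

+1.62%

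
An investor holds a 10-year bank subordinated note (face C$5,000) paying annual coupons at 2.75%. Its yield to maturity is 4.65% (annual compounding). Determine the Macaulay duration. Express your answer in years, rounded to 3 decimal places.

8.763 years

Periodic yield y = 0.0465. Discount each cash flow and weight by its year:
  t   CF        PV=CF/(1+0.0465)^t    t·PV
  1       137.50       131.3903       131.3903
  2       137.50       125.5522       251.1043
  3       137.50       119.9734       359.9202
  4       137.50       114.6425       458.5701
  5       137.50       109.5485       547.7426
  6       137.50       104.6809       628.0852
  7       137.50       100.0295       700.2065
  8       137.50        95.5848       764.6784
  9       137.50        91.3376       822.0384
  10    5,137.50     3,261.0654    32,610.6540
  Σ                  4,253.8051    37,274.3901
Price P = Σ PV = 4,253.8051.
Macaulay duration = Σ(t·PV) / P = 37,274.3901 / 4,253.8051 = 8.76260 years.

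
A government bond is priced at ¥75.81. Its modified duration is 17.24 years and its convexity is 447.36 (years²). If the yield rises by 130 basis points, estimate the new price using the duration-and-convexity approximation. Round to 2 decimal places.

Duration effect: -D_mod·Δy = -17.24 × (+0.013) = -0.224120
Convexity effect: ½·C·(Δy)² = 0.5 × 447.36 × (0.013)² = +0.03780192
ΔP/P ≈ -0.224120 + 0.03780192 = -0.18631808
New price ≈ 75.81 × (1 - 0.18631808) = 61.6852263552.

¥61.69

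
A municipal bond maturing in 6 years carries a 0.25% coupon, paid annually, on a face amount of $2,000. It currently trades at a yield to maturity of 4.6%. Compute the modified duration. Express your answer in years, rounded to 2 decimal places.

5.69 years

Periodic yield y = 0.046. First find Macaulay duration:
  t   CF        PV=CF/(1+0.046)^t    t·PV
  1         5.00         4.7801         4.7801
  2         5.00         4.5699         9.1398
  3         5.00         4.3689        13.1068
  4         5.00         4.1768        16.7072
  5         5.00         3.9931        19.9656
  6     2,005.00     1,530.8205     9,184.9230
  Σ                  1,552.7094     9,248.6225
P = 1,552.7094; Macaulay duration = 9,248.6225 / 1,552.7094 = 5.95644 years.
Modified duration = D_Mac / (1 + y) = 5.95644 / 1.046 = 5.69449 years.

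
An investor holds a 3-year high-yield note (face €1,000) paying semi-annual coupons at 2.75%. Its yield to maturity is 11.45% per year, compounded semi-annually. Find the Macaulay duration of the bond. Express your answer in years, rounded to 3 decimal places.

Periodic yield y = 0.05725. Discount each cash flow and weight by its period:
  t   CF        PV=CF/(1+0.05725)^t    t·PV
  1        13.75        13.0054        13.0054
  2        13.75        12.3012        24.6024
  3        13.75        11.6351        34.9053
  4        13.75        11.0050        44.0202
  5        13.75        10.4091        52.0456
  6     1,013.75       725.8798     4,355.2787
  Σ                    784.2357     4,523.8576
Price P = Σ PV = 784.2357.
Macaulay duration = Σ(t·PV) / P = 4,523.8576 / 784.2357 = 5.76849 half-year periods.
In years: 5.76849 / 2 = 2.88425 years.

2.884 years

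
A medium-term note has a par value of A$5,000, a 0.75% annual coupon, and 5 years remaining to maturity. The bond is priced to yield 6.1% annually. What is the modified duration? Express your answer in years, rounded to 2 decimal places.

4.63 years

Periodic yield y = 0.061. First find Macaulay duration:
  t   CF        PV=CF/(1+0.061)^t    t·PV
  1        37.50        35.3440        35.3440
  2        37.50        33.3120        66.6240
  3        37.50        31.3968        94.1903
  4        37.50        29.5917       118.3668
  5     5,037.50     3,746.6070    18,733.0350
  Σ                  3,876.2515    19,047.5601
P = 3,876.2515; Macaulay duration = 19,047.5601 / 3,876.2515 = 4.91391 years.
Modified duration = D_Mac / (1 + y) = 4.91391 / 1.061 = 4.63140 years.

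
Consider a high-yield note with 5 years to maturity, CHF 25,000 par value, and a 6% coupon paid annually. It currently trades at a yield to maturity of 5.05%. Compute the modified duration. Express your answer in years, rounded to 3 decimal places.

4.262 years

Periodic yield y = 0.0505. First find Macaulay duration:
  t   CF        PV=CF/(1+0.0505)^t    t·PV
  1     1,500.00     1,427.8915     1,427.8915
  2     1,500.00     1,359.2494     2,718.4988
  3     1,500.00     1,293.9071     3,881.7212
  4     1,500.00     1,231.7059     4,926.8237
  5    26,500.00    20,714.0772   103,570.3859
  Σ                 26,026.8311   116,525.3211
P = 26,026.8311; Macaulay duration = 116,525.3211 / 26,026.8311 = 4.47712 years.
Modified duration = D_Mac / (1 + y) = 4.47712 / 1.0505 = 4.26190 years.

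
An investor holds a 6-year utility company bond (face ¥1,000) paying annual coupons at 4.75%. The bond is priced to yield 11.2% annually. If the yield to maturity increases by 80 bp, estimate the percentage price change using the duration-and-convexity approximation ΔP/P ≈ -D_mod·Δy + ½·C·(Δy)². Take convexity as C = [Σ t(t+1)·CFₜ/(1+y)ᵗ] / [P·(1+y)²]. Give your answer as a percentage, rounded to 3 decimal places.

With y = 0.112:
  t   CF        PV=CF/(1+0.112)^t    t·PV        t(t+1)·PV
  1        47.50        42.7158        42.7158          85.4317
  2        47.50        38.4135        76.8270         230.4811
  3        47.50        34.5445       103.6336         414.5343
  4        47.50        31.0652       124.2609         621.3044
  5        47.50        27.9364       139.6818         838.0905
  6     1,047.50       554.0198     3,324.1190      23,268.8328
  Σ                    728.6953     3,811.2380      25,458.6748
P = 728.6953; D_Mac = 5.23022 yrs; D_mod = 4.70344 yrs; C = 28.25402.
Duration effect: -4.70344 × (+0.008) = -0.037627
Convexity effect: 0.5 × 28.25402 × (0.008)² = +0.0009041
ΔP/P ≈ -0.037627 + 0.0009041 = -0.036723 = -3.6723%.

-3.672%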